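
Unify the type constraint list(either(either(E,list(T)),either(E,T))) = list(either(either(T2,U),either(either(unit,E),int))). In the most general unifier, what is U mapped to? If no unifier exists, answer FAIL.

Decompose list/1: either(either(E,list(T)),either(E,T)) = either(either(T2,U),either(either(unit,E),int)).
Decompose either/2: either(E,list(T)) = either(T2,U),  either(E,T) = either(either(unit,E),int).
Decompose either/2: E = T2,  list(T) = U.
Bind E := T2; substituting into the one remaining equation that mentions E gives: either(T2,T) = either(either(unit,T2),int).
Bind U := list(T); no other remaining equation mentions U.
Decompose either/2: T2 = either(unit,T2),  T = int.
Occurs check fails: T2 occurs in either(unit,T2); the equation T2 = either(unit,T2) has no finite solution.

FAIL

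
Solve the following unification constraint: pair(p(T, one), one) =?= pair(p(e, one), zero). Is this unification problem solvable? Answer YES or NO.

NO

Decompose pair/2: p(T, one) =?= p(e, one),  one =?= zero.
Decompose p/2: T =?= e,  one =?= one.
Bind T := e; no other remaining equation mentions T.
Delete trivial equation one =?= one.
Clash: constants one and zero differ; no unifier exists.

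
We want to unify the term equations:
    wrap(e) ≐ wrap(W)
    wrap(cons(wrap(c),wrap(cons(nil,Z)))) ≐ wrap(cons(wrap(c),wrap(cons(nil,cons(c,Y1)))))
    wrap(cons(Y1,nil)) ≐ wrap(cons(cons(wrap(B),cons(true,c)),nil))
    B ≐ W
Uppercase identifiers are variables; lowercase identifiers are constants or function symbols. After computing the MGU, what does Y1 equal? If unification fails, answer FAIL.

Decompose wrap/1: e ≐ W.
Bind W := e; substituting into the one remaining equation that mentions W gives: B ≐ e.
Decompose wrap/1: cons(wrap(c),wrap(cons(nil,Z))) ≐ cons(wrap(c),wrap(cons(nil,cons(c,Y1)))).
Decompose cons/2: wrap(c) ≐ wrap(c),  wrap(cons(nil,Z)) ≐ wrap(cons(nil,cons(c,Y1))).
Delete trivial equation wrap(c) ≐ wrap(c).
Decompose wrap/1: cons(nil,Z) ≐ cons(nil,cons(c,Y1)).
Decompose cons/2: nil ≐ nil,  Z ≐ cons(c,Y1).
Delete trivial equation nil ≐ nil.
Bind Z := cons(c,Y1); no other remaining equation mentions Z.
Decompose wrap/1: cons(Y1,nil) ≐ cons(cons(wrap(B),cons(true,c)),nil).
Decompose cons/2: Y1 ≐ cons(wrap(B),cons(true,c)),  nil ≐ nil.
Bind Y1 := cons(wrap(B),cons(true,c)); no other remaining equation mentions Y1. Substituting into the earlier binding gives Z := cons(c,cons(wrap(B),cons(true,c))).
Delete trivial equation nil ≐ nil.
Bind B := e. Substituting into the earlier bindings gives Z := cons(c,cons(wrap(e),cons(true,c))), Y1 := cons(wrap(e),cons(true,c)).
MGU = { W ↦ e, Z ↦ cons(c,cons(wrap(e),cons(true,c))), Y1 ↦ cons(wrap(e),cons(true,c)), B ↦ e }, so Y1 ↦ cons(wrap(e),cons(true,c)).

cons(wrap(e),cons(true,c))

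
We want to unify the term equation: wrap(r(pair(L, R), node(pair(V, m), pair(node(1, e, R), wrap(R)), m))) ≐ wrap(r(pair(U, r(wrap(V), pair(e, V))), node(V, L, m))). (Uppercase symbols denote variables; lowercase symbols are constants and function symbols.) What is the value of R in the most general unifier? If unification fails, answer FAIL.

FAIL

Decompose wrap/1: r(pair(L, R), node(pair(V, m), pair(node(1, e, R), wrap(R)), m)) ≐ r(pair(U, r(wrap(V), pair(e, V))), node(V, L, m)).
Decompose r/2: pair(L, R) ≐ pair(U, r(wrap(V), pair(e, V))),  node(pair(V, m), pair(node(1, e, R), wrap(R)), m) ≐ node(V, L, m).
Decompose pair/2: L ≐ U,  R ≐ r(wrap(V), pair(e, V)).
Bind L := U; substituting into the one remaining equation that mentions L gives: node(pair(V, m), pair(node(1, e, R), wrap(R)), m) ≐ node(V, U, m).
Bind R := r(wrap(V), pair(e, V)); substituting into the remaining equation gives: node(pair(V, m), pair(node(1, e, r(wrap(V), pair(e, V))), wrap(r(wrap(V), pair(e, V)))), m) ≐ node(V, U, m).
Decompose node/3: pair(V, m) ≐ V,  pair(node(1, e, r(wrap(V), pair(e, V))), wrap(r(wrap(V), pair(e, V)))) ≐ U,  m ≐ m.
Occurs check fails: V occurs in pair(V, m); the equation V ≐ pair(V, m) has no finite solution.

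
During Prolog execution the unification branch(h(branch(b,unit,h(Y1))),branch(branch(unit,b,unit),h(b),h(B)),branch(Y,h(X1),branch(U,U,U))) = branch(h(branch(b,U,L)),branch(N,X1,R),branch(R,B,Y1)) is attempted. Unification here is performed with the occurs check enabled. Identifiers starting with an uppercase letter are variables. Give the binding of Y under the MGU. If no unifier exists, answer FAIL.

h(h(h(b)))

Decompose branch/3: h(branch(b,unit,h(Y1))) = h(branch(b,U,L)),  branch(branch(unit,b,unit),h(b),h(B)) = branch(N,X1,R),  branch(Y,h(X1),branch(U,U,U)) = branch(R,B,Y1).
Decompose h/1: branch(b,unit,h(Y1)) = branch(b,U,L).
Decompose branch/3: b = b,  unit = U,  h(Y1) = L.
Delete trivial equation b = b.
Bind U := unit; substituting into the one remaining equation that mentions U gives: branch(Y,h(X1),branch(unit,unit,unit)) = branch(R,B,Y1).
Bind L := h(Y1); no other remaining equation mentions L.
Decompose branch/3: branch(unit,b,unit) = N,  h(b) = X1,  h(B) = R.
Bind N := branch(unit,b,unit); no other remaining equation mentions N.
Bind X1 := h(b); substituting into the one remaining equation that mentions X1 gives: branch(Y,h(h(b)),branch(unit,unit,unit)) = branch(R,B,Y1).
Bind R := h(B); substituting into the remaining equation gives: branch(Y,h(h(b)),branch(unit,unit,unit)) = branch(h(B),B,Y1).
Decompose branch/3: Y = h(B),  h(h(b)) = B,  branch(unit,unit,unit) = Y1.
Bind Y := h(B); no other remaining equation mentions Y.
Bind B := h(h(b)); no other remaining equation mentions B. Substituting into the earlier bindings gives R := h(h(h(b))), Y := h(h(h(b))).
Bind Y1 := branch(unit,unit,unit). Substituting into the earlier binding gives L := h(branch(unit,unit,unit)).
MGU = { U = unit, L = h(branch(unit,unit,unit)), N = branch(unit,b,unit), X1 = h(b), R = h(h(h(b))), Y = h(h(h(b))), B = h(h(b)), Y1 = branch(unit,unit,unit) }, so Y = h(h(h(b))).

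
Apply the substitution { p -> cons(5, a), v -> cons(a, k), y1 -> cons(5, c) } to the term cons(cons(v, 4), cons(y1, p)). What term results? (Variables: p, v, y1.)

Replace each occurrence of p with cons(5, a).
Replace each occurrence of v with cons(a, k).
Replace each occurrence of y1 with cons(5, c).
Result: cons(cons(cons(a, k), 4), cons(cons(5, c), cons(5, a))).

cons(cons(cons(a, k), 4), cons(cons(5, c), cons(5, a)))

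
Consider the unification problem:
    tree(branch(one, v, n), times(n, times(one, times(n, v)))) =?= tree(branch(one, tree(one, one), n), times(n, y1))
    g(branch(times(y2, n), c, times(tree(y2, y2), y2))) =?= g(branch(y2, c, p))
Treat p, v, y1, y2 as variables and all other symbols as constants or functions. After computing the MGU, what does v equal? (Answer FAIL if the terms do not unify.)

Decompose tree/2: branch(one, v, n) =?= branch(one, tree(one, one), n),  times(n, times(one, times(n, v))) =?= times(n, y1).
Decompose branch/3: one =?= one,  v =?= tree(one, one),  n =?= n.
Delete trivial equation one =?= one.
Bind v := tree(one, one); substituting into the one remaining equation that mentions v gives: times(n, times(one, times(n, tree(one, one)))) =?= times(n, y1).
Delete trivial equation n =?= n.
Decompose times/2: n =?= n,  times(one, times(n, tree(one, one))) =?= y1.
Delete trivial equation n =?= n.
Bind y1 := times(one, times(n, tree(one, one))); no other remaining equation mentions y1.
Decompose g/1: branch(times(y2, n), c, times(tree(y2, y2), y2)) =?= branch(y2, c, p).
Decompose branch/3: times(y2, n) =?= y2,  c =?= c,  times(tree(y2, y2), y2) =?= p.
Occurs check fails: y2 occurs in times(y2, n); the equation y2 =?= times(y2, n) has no finite solution.

FAIL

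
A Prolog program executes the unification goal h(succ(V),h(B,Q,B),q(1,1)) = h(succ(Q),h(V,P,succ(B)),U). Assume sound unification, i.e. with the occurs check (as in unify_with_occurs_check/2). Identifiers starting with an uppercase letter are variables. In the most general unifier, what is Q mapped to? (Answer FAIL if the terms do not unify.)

Decompose h/3: succ(V) = succ(Q),  h(B,Q,B) = h(V,P,succ(B)),  q(1,1) = U.
Decompose succ/1: V = Q.
Bind V := Q; substituting into the one remaining equation that mentions V gives: h(B,Q,B) = h(Q,P,succ(B)).
Decompose h/3: B = Q,  Q = P,  B = succ(B).
Bind B := Q; substituting into the one remaining equation that mentions B gives: Q = succ(Q).
Bind Q := P; substituting into the one remaining equation that mentions Q gives: P = succ(P). Substituting into the earlier bindings gives V := P, B := P.
Occurs check fails: P occurs in succ(P); the equation P = succ(P) has no finite solution.

FAIL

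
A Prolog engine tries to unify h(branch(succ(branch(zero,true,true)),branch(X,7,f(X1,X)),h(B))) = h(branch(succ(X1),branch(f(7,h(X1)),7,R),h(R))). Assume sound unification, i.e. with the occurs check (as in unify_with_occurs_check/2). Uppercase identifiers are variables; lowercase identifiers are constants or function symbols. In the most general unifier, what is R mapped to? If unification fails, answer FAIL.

Decompose h/1: branch(succ(branch(zero,true,true)),branch(X,7,f(X1,X)),h(B)) = branch(succ(X1),branch(f(7,h(X1)),7,R),h(R)).
Decompose branch/3: succ(branch(zero,true,true)) = succ(X1),  branch(X,7,f(X1,X)) = branch(f(7,h(X1)),7,R),  h(B) = h(R).
Decompose succ/1: branch(zero,true,true) = X1.
Bind X1 := branch(zero,true,true); substituting into the one remaining equation that mentions X1 gives: branch(X,7,f(branch(zero,true,true),X)) = branch(f(7,h(branch(zero,true,true))),7,R).
Decompose branch/3: X = f(7,h(branch(zero,true,true))),  7 = 7,  f(branch(zero,true,true),X) = R.
Bind X := f(7,h(branch(zero,true,true))); substituting into the one remaining equation that mentions X gives: f(branch(zero,true,true),f(7,h(branch(zero,true,true)))) = R.
Delete trivial equation 7 = 7.
Bind R := f(branch(zero,true,true),f(7,h(branch(zero,true,true)))); substituting into the remaining equation gives: h(B) = h(f(branch(zero,true,true),f(7,h(branch(zero,true,true))))).
Decompose h/1: B = f(branch(zero,true,true),f(7,h(branch(zero,true,true)))).
Bind B := f(branch(zero,true,true),f(7,h(branch(zero,true,true)))).
MGU = { X1 = branch(zero,true,true), X = f(7,h(branch(zero,true,true))), R = f(branch(zero,true,true),f(7,h(branch(zero,true,true)))), B = f(branch(zero,true,true),f(7,h(branch(zero,true,true)))) }, so R = f(branch(zero,true,true),f(7,h(branch(zero,true,true)))).

f(branch(zero,true,true),f(7,h(branch(zero,true,true))))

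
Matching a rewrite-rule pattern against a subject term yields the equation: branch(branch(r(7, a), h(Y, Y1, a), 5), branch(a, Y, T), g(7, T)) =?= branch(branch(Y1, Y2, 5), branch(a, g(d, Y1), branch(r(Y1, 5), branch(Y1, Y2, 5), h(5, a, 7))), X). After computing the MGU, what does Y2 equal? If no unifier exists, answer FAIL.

h(g(d, r(7, a)), r(7, a), a)

Decompose branch/3: branch(r(7, a), h(Y, Y1, a), 5) =?= branch(Y1, Y2, 5),  branch(a, Y, T) =?= branch(a, g(d, Y1), branch(r(Y1, 5), branch(Y1, Y2, 5), h(5, a, 7))),  g(7, T) =?= X.
Decompose branch/3: r(7, a) =?= Y1,  h(Y, Y1, a) =?= Y2,  5 =?= 5.
Bind Y1 := r(7, a); substituting into the 2 remaining equations that mention Y1 gives: h(Y, r(7, a), a) =?= Y2,  branch(a, Y, T) =?= branch(a, g(d, r(7, a)), branch(r(r(7, a), 5), branch(r(7, a), Y2, 5), h(5, a, 7))).
Bind Y2 := h(Y, r(7, a), a); substituting into the one remaining equation that mentions Y2 gives: branch(a, Y, T) =?= branch(a, g(d, r(7, a)), branch(r(r(7, a), 5), branch(r(7, a), h(Y, r(7, a), a), 5), h(5, a, 7))).
Delete trivial equation 5 =?= 5.
Decompose branch/3: a =?= a,  Y =?= g(d, r(7, a)),  T =?= branch(r(r(7, a), 5), branch(r(7, a), h(Y, r(7, a), a), 5), h(5, a, 7)).
Delete trivial equation a =?= a.
Bind Y := g(d, r(7, a)); substituting into the one remaining equation that mentions Y gives: T =?= branch(r(r(7, a), 5), branch(r(7, a), h(g(d, r(7, a)), r(7, a), a), 5), h(5, a, 7)). Substituting into the earlier binding gives Y2 := h(g(d, r(7, a)), r(7, a), a).
Bind T := branch(r(r(7, a), 5), branch(r(7, a), h(g(d, r(7, a)), r(7, a), a), 5), h(5, a, 7)); substituting into the remaining equation gives: g(7, branch(r(r(7, a), 5), branch(r(7, a), h(g(d, r(7, a)), r(7, a), a), 5), h(5, a, 7))) =?= X.
Bind X := g(7, branch(r(r(7, a), 5), branch(r(7, a), h(g(d, r(7, a)), r(7, a), a), 5), h(5, a, 7))).
MGU = { Y1 := r(7, a), Y2 := h(g(d, r(7, a)), r(7, a), a), Y := g(d, r(7, a)), T := branch(r(r(7, a), 5), branch(r(7, a), h(g(d, r(7, a)), r(7, a), a), 5), h(5, a, 7)), X := g(7, branch(r(r(7, a), 5), branch(r(7, a), h(g(d, r(7, a)), r(7, a), a), 5), h(5, a, 7))) }, so Y2 := h(g(d, r(7, a)), r(7, a), a).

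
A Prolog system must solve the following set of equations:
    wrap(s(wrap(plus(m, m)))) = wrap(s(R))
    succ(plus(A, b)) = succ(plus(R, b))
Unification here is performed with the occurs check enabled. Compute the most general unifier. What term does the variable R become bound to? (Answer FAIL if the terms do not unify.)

Decompose wrap/1: s(wrap(plus(m, m))) = s(R).
Decompose s/1: wrap(plus(m, m)) = R.
Bind R := wrap(plus(m, m)); substituting into the remaining equation gives: succ(plus(A, b)) = succ(plus(wrap(plus(m, m)), b)).
Decompose succ/1: plus(A, b) = plus(wrap(plus(m, m)), b).
Decompose plus/2: A = wrap(plus(m, m)),  b = b.
Bind A := wrap(plus(m, m)); no other remaining equation mentions A.
Delete trivial equation b = b.
MGU = { R = wrap(plus(m, m)), A = wrap(plus(m, m)) }, so R = wrap(plus(m, m)).

wrap(plus(m, m))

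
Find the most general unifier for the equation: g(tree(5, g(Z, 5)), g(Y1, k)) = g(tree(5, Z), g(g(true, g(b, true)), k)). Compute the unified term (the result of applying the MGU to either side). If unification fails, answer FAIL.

Decompose g/2: tree(5, g(Z, 5)) = tree(5, Z),  g(Y1, k) = g(g(true, g(b, true)), k).
Decompose tree/2: 5 = 5,  g(Z, 5) = Z.
Delete trivial equation 5 = 5.
Occurs check fails: Z occurs in g(Z, 5); the equation Z = g(Z, 5) has no finite solution.

FAIL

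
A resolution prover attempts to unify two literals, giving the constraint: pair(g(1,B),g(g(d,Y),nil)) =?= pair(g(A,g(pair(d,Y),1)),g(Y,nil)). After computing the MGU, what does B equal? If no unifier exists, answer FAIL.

FAIL

Decompose pair/2: g(1,B) =?= g(A,g(pair(d,Y),1)),  g(g(d,Y),nil) =?= g(Y,nil).
Decompose g/2: 1 =?= A,  B =?= g(pair(d,Y),1).
Bind A := 1; no other remaining equation mentions A.
Bind B := g(pair(d,Y),1); no other remaining equation mentions B.
Decompose g/2: g(d,Y) =?= Y,  nil =?= nil.
Occurs check fails: Y occurs in g(d,Y); the equation Y =?= g(d,Y) has no finite solution.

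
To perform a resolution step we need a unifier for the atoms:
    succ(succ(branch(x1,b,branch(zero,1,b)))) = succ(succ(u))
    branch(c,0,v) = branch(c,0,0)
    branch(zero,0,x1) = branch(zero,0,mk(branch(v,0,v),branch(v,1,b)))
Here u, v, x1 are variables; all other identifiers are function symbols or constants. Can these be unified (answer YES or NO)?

YES

Decompose succ/1: succ(branch(x1,b,branch(zero,1,b))) = succ(u).
Decompose succ/1: branch(x1,b,branch(zero,1,b)) = u.
Bind u := branch(x1,b,branch(zero,1,b)); no other remaining equation mentions u.
Decompose branch/3: c = c,  0 = 0,  v = 0.
Delete trivial equation c = c.
Delete trivial equation 0 = 0.
Bind v := 0; substituting into the remaining equation gives: branch(zero,0,x1) = branch(zero,0,mk(branch(0,0,0),branch(0,1,b))).
Decompose branch/3: zero = zero,  0 = 0,  x1 = mk(branch(0,0,0),branch(0,1,b)).
Delete trivial equation zero = zero.
Delete trivial equation 0 = 0.
Bind x1 := mk(branch(0,0,0),branch(0,1,b)). Substituting into the earlier binding gives u := branch(mk(branch(0,0,0),branch(0,1,b)),b,branch(zero,1,b)).
No equations remain and no clash or occurs-check failure arose, so a unifier exists.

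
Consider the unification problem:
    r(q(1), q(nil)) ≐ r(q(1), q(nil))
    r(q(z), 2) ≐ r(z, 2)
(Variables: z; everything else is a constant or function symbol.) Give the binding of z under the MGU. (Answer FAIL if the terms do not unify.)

FAIL

Delete trivial equation r(q(1), q(nil)) ≐ r(q(1), q(nil)).
Decompose r/2: q(z) ≐ z,  2 ≐ 2.
Occurs check fails: z occurs in q(z); the equation z ≐ q(z) has no finite solution.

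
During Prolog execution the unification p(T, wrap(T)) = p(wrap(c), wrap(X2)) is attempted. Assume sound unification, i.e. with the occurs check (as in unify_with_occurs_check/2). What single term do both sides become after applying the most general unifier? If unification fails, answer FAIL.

Decompose p/2: T = wrap(c),  wrap(T) = wrap(X2).
Bind T := wrap(c); substituting into the remaining equation gives: wrap(wrap(c)) = wrap(X2).
Decompose wrap/1: wrap(c) = X2.
Bind X2 := wrap(c).
Applying the MGU to either side gives p(wrap(c), wrap(wrap(c))).

p(wrap(c), wrap(wrap(c)))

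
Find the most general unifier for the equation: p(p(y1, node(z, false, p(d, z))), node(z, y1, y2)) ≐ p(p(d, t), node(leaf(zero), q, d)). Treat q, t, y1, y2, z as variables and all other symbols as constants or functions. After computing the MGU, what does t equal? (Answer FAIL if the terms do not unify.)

node(leaf(zero), false, p(d, leaf(zero)))

Decompose p/2: p(y1, node(z, false, p(d, z))) ≐ p(d, t),  node(z, y1, y2) ≐ node(leaf(zero), q, d).
Decompose p/2: y1 ≐ d,  node(z, false, p(d, z)) ≐ t.
Bind y1 := d; substituting into the one remaining equation that mentions y1 gives: node(z, d, y2) ≐ node(leaf(zero), q, d).
Bind t := node(z, false, p(d, z)); no other remaining equation mentions t.
Decompose node/3: z ≐ leaf(zero),  d ≐ q,  y2 ≐ d.
Bind z := leaf(zero); no other remaining equation mentions z. Substituting into the earlier binding gives t := node(leaf(zero), false, p(d, leaf(zero))).
Bind q := d; no other remaining equation mentions q.
Bind y2 := d.
MGU = { y1 ↦ d, t ↦ node(leaf(zero), false, p(d, leaf(zero))), z ↦ leaf(zero), q ↦ d, y2 ↦ d }, so t ↦ node(leaf(zero), false, p(d, leaf(zero))).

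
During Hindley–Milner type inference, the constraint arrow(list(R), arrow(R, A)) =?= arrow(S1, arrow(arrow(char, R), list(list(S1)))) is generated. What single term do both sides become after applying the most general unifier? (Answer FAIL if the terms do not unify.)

Decompose arrow/2: list(R) =?= S1,  arrow(R, A) =?= arrow(arrow(char, R), list(list(S1))).
Bind S1 := list(R); substituting into the remaining equation gives: arrow(R, A) =?= arrow(arrow(char, R), list(list(list(R)))).
Decompose arrow/2: R =?= arrow(char, R),  A =?= list(list(list(R))).
Occurs check fails: R occurs in arrow(char, R); the equation R =?= arrow(char, R) has no finite solution.

FAIL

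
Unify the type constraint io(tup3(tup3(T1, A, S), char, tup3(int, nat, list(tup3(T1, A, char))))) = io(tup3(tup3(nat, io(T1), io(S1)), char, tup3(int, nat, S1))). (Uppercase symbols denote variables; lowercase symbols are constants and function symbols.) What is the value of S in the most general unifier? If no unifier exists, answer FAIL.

Decompose io/1: tup3(tup3(T1, A, S), char, tup3(int, nat, list(tup3(T1, A, char)))) = tup3(tup3(nat, io(T1), io(S1)), char, tup3(int, nat, S1)).
Decompose tup3/3: tup3(T1, A, S) = tup3(nat, io(T1), io(S1)),  char = char,  tup3(int, nat, list(tup3(T1, A, char))) = tup3(int, nat, S1).
Decompose tup3/3: T1 = nat,  A = io(T1),  S = io(S1).
Bind T1 := nat; substituting into the 2 remaining equations that mention T1 gives: A = io(nat),  tup3(int, nat, list(tup3(nat, A, char))) = tup3(int, nat, S1).
Bind A := io(nat); substituting into the one remaining equation that mentions A gives: tup3(int, nat, list(tup3(nat, io(nat), char))) = tup3(int, nat, S1).
Bind S := io(S1); no other remaining equation mentions S.
Delete trivial equation char = char.
Decompose tup3/3: int = int,  nat = nat,  list(tup3(nat, io(nat), char)) = S1.
Delete trivial equation int = int.
Delete trivial equation nat = nat.
Bind S1 := list(tup3(nat, io(nat), char)). Substituting into the earlier binding gives S := io(list(tup3(nat, io(nat), char))).
MGU = { T1 ↦ nat, A ↦ io(nat), S ↦ io(list(tup3(nat, io(nat), char))), S1 ↦ list(tup3(nat, io(nat), char)) }, so S ↦ io(list(tup3(nat, io(nat), char))).

io(list(tup3(nat, io(nat), char)))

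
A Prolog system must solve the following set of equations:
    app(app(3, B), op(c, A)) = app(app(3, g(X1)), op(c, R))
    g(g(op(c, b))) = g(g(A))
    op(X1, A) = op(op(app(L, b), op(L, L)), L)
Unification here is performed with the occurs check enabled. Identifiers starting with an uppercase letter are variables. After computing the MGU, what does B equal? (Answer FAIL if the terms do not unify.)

Decompose app/2: app(3, B) = app(3, g(X1)),  op(c, A) = op(c, R).
Decompose app/2: 3 = 3,  B = g(X1).
Delete trivial equation 3 = 3.
Bind B := g(X1); no other remaining equation mentions B.
Decompose op/2: c = c,  A = R.
Delete trivial equation c = c.
Bind A := R; substituting into the remaining equations gives: g(g(op(c, b))) = g(g(R)),  op(X1, R) = op(op(app(L, b), op(L, L)), L).
Decompose g/1: g(op(c, b)) = g(R).
Decompose g/1: op(c, b) = R.
Bind R := op(c, b); substituting into the remaining equation gives: op(X1, op(c, b)) = op(op(app(L, b), op(L, L)), L). Substituting into the earlier binding gives A := op(c, b).
Decompose op/2: X1 = op(app(L, b), op(L, L)),  op(c, b) = L.
Bind X1 := op(app(L, b), op(L, L)); no other remaining equation mentions X1. Substituting into the earlier binding gives B := g(op(app(L, b), op(L, L))).
Bind L := op(c, b). Substituting into the earlier bindings gives B := g(op(app(op(c, b), b), op(op(c, b), op(c, b)))), X1 := op(app(op(c, b), b), op(op(c, b), op(c, b))).
MGU = { B = g(op(app(op(c, b), b), op(op(c, b), op(c, b)))), A = op(c, b), R = op(c, b), X1 = op(app(op(c, b), b), op(op(c, b), op(c, b))), L = op(c, b) }, so B = g(op(app(op(c, b), b), op(op(c, b), op(c, b)))).

g(op(app(op(c, b), b), op(op(c, b), op(c, b))))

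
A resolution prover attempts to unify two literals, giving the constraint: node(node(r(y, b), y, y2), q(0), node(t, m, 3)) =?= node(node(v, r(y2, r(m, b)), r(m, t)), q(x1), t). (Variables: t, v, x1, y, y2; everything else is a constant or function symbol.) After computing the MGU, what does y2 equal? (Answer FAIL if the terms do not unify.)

Decompose node/3: node(r(y, b), y, y2) =?= node(v, r(y2, r(m, b)), r(m, t)),  q(0) =?= q(x1),  node(t, m, 3) =?= t.
Decompose node/3: r(y, b) =?= v,  y =?= r(y2, r(m, b)),  y2 =?= r(m, t).
Bind v := r(y, b); no other remaining equation mentions v.
Bind y := r(y2, r(m, b)); no other remaining equation mentions y. Substituting into the earlier binding gives v := r(r(y2, r(m, b)), b).
Bind y2 := r(m, t); no other remaining equation mentions y2. Substituting into the earlier bindings gives v := r(r(r(m, t), r(m, b)), b), y := r(r(m, t), r(m, b)).
Decompose q/1: 0 =?= x1.
Bind x1 := 0; no other remaining equation mentions x1.
Occurs check fails: t occurs in node(t, m, 3); the equation t =?= node(t, m, 3) has no finite solution.

FAIL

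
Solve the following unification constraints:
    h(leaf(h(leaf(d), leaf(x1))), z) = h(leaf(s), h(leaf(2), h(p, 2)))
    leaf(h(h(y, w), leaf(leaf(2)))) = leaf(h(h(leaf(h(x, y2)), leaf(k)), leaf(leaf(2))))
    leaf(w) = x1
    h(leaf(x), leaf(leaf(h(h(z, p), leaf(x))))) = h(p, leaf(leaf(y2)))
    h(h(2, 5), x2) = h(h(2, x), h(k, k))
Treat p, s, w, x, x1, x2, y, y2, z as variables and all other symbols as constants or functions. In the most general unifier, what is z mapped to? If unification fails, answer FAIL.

Decompose h/2: leaf(h(leaf(d), leaf(x1))) = leaf(s),  z = h(leaf(2), h(p, 2)).
Decompose leaf/1: h(leaf(d), leaf(x1)) = s.
Bind s := h(leaf(d), leaf(x1)); no other remaining equation mentions s.
Bind z := h(leaf(2), h(p, 2)); substituting into the one remaining equation that mentions z gives: h(leaf(x), leaf(leaf(h(h(h(leaf(2), h(p, 2)), p), leaf(x))))) = h(p, leaf(leaf(y2))).
Decompose leaf/1: h(h(y, w), leaf(leaf(2))) = h(h(leaf(h(x, y2)), leaf(k)), leaf(leaf(2))).
Decompose h/2: h(y, w) = h(leaf(h(x, y2)), leaf(k)),  leaf(leaf(2)) = leaf(leaf(2)).
Decompose h/2: y = leaf(h(x, y2)),  w = leaf(k).
Bind y := leaf(h(x, y2)); no other remaining equation mentions y.
Bind w := leaf(k); substituting into the one remaining equation that mentions w gives: leaf(leaf(k)) = x1.
Delete trivial equation leaf(leaf(2)) = leaf(leaf(2)).
Bind x1 := leaf(leaf(k)); no other remaining equation mentions x1. Substituting into the earlier binding gives s := h(leaf(d), leaf(leaf(leaf(k)))).
Decompose h/2: leaf(x) = p,  leaf(leaf(h(h(h(leaf(2), h(p, 2)), p), leaf(x)))) = leaf(leaf(y2)).
Bind p := leaf(x); substituting into the one remaining equation that mentions p gives: leaf(leaf(h(h(h(leaf(2), h(leaf(x), 2)), leaf(x)), leaf(x)))) = leaf(leaf(y2)). Substituting into the earlier binding gives z := h(leaf(2), h(leaf(x), 2)).
Decompose leaf/1: leaf(h(h(h(leaf(2), h(leaf(x), 2)), leaf(x)), leaf(x))) = leaf(y2).
Decompose leaf/1: h(h(h(leaf(2), h(leaf(x), 2)), leaf(x)), leaf(x)) = y2.
Bind y2 := h(h(h(leaf(2), h(leaf(x), 2)), leaf(x)), leaf(x)); no other remaining equation mentions y2. Substituting into the earlier binding gives y := leaf(h(x, h(h(h(leaf(2), h(leaf(x), 2)), leaf(x)), leaf(x)))).
Decompose h/2: h(2, 5) = h(2, x),  x2 = h(k, k).
Decompose h/2: 2 = 2,  5 = x.
Delete trivial equation 2 = 2.
Bind x := 5; no other remaining equation mentions x. Substituting into the earlier bindings gives z := h(leaf(2), h(leaf(5), 2)), y := leaf(h(5, h(h(h(leaf(2), h(leaf(5), 2)), leaf(5)), leaf(5)))), p := leaf(5), y2 := h(h(h(leaf(2), h(leaf(5), 2)), leaf(5)), leaf(5)).
Bind x2 := h(k, k).
MGU = { s -> h(leaf(d), leaf(leaf(leaf(k)))), z -> h(leaf(2), h(leaf(5), 2)), y -> leaf(h(5, h(h(h(leaf(2), h(leaf(5), 2)), leaf(5)), leaf(5)))), w -> leaf(k), x1 -> leaf(leaf(k)), p -> leaf(5), y2 -> h(h(h(leaf(2), h(leaf(5), 2)), leaf(5)), leaf(5)), x -> 5, x2 -> h(k, k) }, so z -> h(leaf(2), h(leaf(5), 2)).

h(leaf(2), h(leaf(5), 2))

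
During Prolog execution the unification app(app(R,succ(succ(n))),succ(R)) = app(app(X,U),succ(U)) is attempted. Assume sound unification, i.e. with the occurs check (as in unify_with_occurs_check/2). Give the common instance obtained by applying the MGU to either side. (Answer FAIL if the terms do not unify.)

app(app(succ(succ(n)),succ(succ(n))),succ(succ(succ(n))))

Decompose app/2: app(R,succ(succ(n))) = app(X,U),  succ(R) = succ(U).
Decompose app/2: R = X,  succ(succ(n)) = U.
Bind R := X; substituting into the one remaining equation that mentions R gives: succ(X) = succ(U).
Bind U := succ(succ(n)); substituting into the remaining equation gives: succ(X) = succ(succ(succ(n))).
Decompose succ/1: X = succ(succ(n)).
Bind X := succ(succ(n)). Substituting into the earlier binding gives R := succ(succ(n)).
Applying the MGU to either side gives app(app(succ(succ(n)),succ(succ(n))),succ(succ(succ(n)))).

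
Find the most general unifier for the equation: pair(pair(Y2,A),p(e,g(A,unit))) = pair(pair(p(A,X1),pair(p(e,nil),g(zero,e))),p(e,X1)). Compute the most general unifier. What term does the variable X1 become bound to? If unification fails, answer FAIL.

Decompose pair/2: pair(Y2,A) = pair(p(A,X1),pair(p(e,nil),g(zero,e))),  p(e,g(A,unit)) = p(e,X1).
Decompose pair/2: Y2 = p(A,X1),  A = pair(p(e,nil),g(zero,e)).
Bind Y2 := p(A,X1); no other remaining equation mentions Y2.
Bind A := pair(p(e,nil),g(zero,e)); substituting into the remaining equation gives: p(e,g(pair(p(e,nil),g(zero,e)),unit)) = p(e,X1). Substituting into the earlier binding gives Y2 := p(pair(p(e,nil),g(zero,e)),X1).
Decompose p/2: e = e,  g(pair(p(e,nil),g(zero,e)),unit) = X1.
Delete trivial equation e = e.
Bind X1 := g(pair(p(e,nil),g(zero,e)),unit). Substituting into the earlier binding gives Y2 := p(pair(p(e,nil),g(zero,e)),g(pair(p(e,nil),g(zero,e)),unit)).
MGU = { Y2 -> p(pair(p(e,nil),g(zero,e)),g(pair(p(e,nil),g(zero,e)),unit)), A -> pair(p(e,nil),g(zero,e)), X1 -> g(pair(p(e,nil),g(zero,e)),unit) }, so X1 -> g(pair(p(e,nil),g(zero,e)),unit).

g(pair(p(e,nil),g(zero,e)),unit)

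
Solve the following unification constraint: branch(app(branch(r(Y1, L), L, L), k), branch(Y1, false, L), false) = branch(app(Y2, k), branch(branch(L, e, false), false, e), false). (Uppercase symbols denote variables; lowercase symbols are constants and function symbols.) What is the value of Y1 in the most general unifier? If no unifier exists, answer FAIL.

Decompose branch/3: app(branch(r(Y1, L), L, L), k) = app(Y2, k),  branch(Y1, false, L) = branch(branch(L, e, false), false, e),  false = false.
Decompose app/2: branch(r(Y1, L), L, L) = Y2,  k = k.
Bind Y2 := branch(r(Y1, L), L, L); no other remaining equation mentions Y2.
Delete trivial equation k = k.
Decompose branch/3: Y1 = branch(L, e, false),  false = false,  L = e.
Bind Y1 := branch(L, e, false); no other remaining equation mentions Y1. Substituting into the earlier binding gives Y2 := branch(r(branch(L, e, false), L), L, L).
Delete trivial equation false = false.
Bind L := e; no other remaining equation mentions L. Substituting into the earlier bindings gives Y2 := branch(r(branch(e, e, false), e), e, e), Y1 := branch(e, e, false).
Delete trivial equation false = false.
MGU = { Y2 -> branch(r(branch(e, e, false), e), e, e), Y1 -> branch(e, e, false), L -> e }, so Y1 -> branch(e, e, false).

branch(e, e, false)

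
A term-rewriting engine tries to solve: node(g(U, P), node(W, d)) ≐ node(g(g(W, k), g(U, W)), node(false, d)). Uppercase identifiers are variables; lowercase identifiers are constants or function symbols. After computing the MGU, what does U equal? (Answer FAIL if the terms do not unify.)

Decompose node/2: g(U, P) ≐ g(g(W, k), g(U, W)),  node(W, d) ≐ node(false, d).
Decompose g/2: U ≐ g(W, k),  P ≐ g(U, W).
Bind U := g(W, k); substituting into the one remaining equation that mentions U gives: P ≐ g(g(W, k), W).
Bind P := g(g(W, k), W); no other remaining equation mentions P.
Decompose node/2: W ≐ false,  d ≐ d.
Bind W := false; no other remaining equation mentions W. Substituting into the earlier bindings gives U := g(false, k), P := g(g(false, k), false).
Delete trivial equation d ≐ d.
MGU = { U := g(false, k), P := g(g(false, k), false), W := false }, so U := g(false, k).

g(false, k)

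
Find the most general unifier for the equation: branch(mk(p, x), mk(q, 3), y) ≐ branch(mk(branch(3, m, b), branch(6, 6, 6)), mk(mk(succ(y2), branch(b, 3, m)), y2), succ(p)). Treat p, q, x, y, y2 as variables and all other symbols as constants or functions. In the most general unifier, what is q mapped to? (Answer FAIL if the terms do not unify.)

Decompose branch/3: mk(p, x) ≐ mk(branch(3, m, b), branch(6, 6, 6)),  mk(q, 3) ≐ mk(mk(succ(y2), branch(b, 3, m)), y2),  y ≐ succ(p).
Decompose mk/2: p ≐ branch(3, m, b),  x ≐ branch(6, 6, 6).
Bind p := branch(3, m, b); substituting into the one remaining equation that mentions p gives: y ≐ succ(branch(3, m, b)).
Bind x := branch(6, 6, 6); no other remaining equation mentions x.
Decompose mk/2: q ≐ mk(succ(y2), branch(b, 3, m)),  3 ≐ y2.
Bind q := mk(succ(y2), branch(b, 3, m)); no other remaining equation mentions q.
Bind y2 := 3; no other remaining equation mentions y2. Substituting into the earlier binding gives q := mk(succ(3), branch(b, 3, m)).
Bind y := succ(branch(3, m, b)).
MGU = { p -> branch(3, m, b), x -> branch(6, 6, 6), q -> mk(succ(3), branch(b, 3, m)), y2 -> 3, y -> succ(branch(3, m, b)) }, so q -> mk(succ(3), branch(b, 3, m)).

mk(succ(3), branch(b, 3, m))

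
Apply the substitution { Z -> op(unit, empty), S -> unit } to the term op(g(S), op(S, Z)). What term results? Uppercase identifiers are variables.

Replace each occurrence of Z with op(unit, empty).
Replace each occurrence of S with unit.
Result: op(g(unit), op(unit, op(unit, empty))).

op(g(unit), op(unit, op(unit, empty)))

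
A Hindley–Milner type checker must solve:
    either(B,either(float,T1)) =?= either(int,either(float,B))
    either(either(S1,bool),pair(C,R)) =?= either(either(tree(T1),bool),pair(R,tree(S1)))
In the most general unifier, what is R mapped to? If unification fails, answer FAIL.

Decompose either/2: B =?= int,  either(float,T1) =?= either(float,B).
Bind B := int; substituting into the one remaining equation that mentions B gives: either(float,T1) =?= either(float,int).
Decompose either/2: float =?= float,  T1 =?= int.
Delete trivial equation float =?= float.
Bind T1 := int; substituting into the remaining equation gives: either(either(S1,bool),pair(C,R)) =?= either(either(tree(int),bool),pair(R,tree(S1))).
Decompose either/2: either(S1,bool) =?= either(tree(int),bool),  pair(C,R) =?= pair(R,tree(S1)).
Decompose either/2: S1 =?= tree(int),  bool =?= bool.
Bind S1 := tree(int); substituting into the one remaining equation that mentions S1 gives: pair(C,R) =?= pair(R,tree(tree(int))).
Delete trivial equation bool =?= bool.
Decompose pair/2: C =?= R,  R =?= tree(tree(int)).
Bind C := R; no other remaining equation mentions C.
Bind R := tree(tree(int)). Substituting into the earlier binding gives C := tree(tree(int)).
MGU = { B ↦ int, T1 ↦ int, S1 ↦ tree(int), C ↦ tree(tree(int)), R ↦ tree(tree(int)) }, so R ↦ tree(tree(int)).

tree(tree(int))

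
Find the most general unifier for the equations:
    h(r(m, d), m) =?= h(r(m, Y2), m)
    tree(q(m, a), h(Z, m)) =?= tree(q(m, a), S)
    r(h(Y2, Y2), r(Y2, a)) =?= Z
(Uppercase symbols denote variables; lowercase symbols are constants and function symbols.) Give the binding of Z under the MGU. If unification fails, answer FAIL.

r(h(d, d), r(d, a))

Decompose h/2: r(m, d) =?= r(m, Y2),  m =?= m.
Decompose r/2: m =?= m,  d =?= Y2.
Delete trivial equation m =?= m.
Bind Y2 := d; substituting into the one remaining equation that mentions Y2 gives: r(h(d, d), r(d, a)) =?= Z.
Delete trivial equation m =?= m.
Decompose tree/2: q(m, a) =?= q(m, a),  h(Z, m) =?= S.
Delete trivial equation q(m, a) =?= q(m, a).
Bind S := h(Z, m); no other remaining equation mentions S.
Bind Z := r(h(d, d), r(d, a)). Substituting into the earlier binding gives S := h(r(h(d, d), r(d, a)), m).
MGU = { Y2 ↦ d, S ↦ h(r(h(d, d), r(d, a)), m), Z ↦ r(h(d, d), r(d, a)) }, so Z ↦ r(h(d, d), r(d, a)).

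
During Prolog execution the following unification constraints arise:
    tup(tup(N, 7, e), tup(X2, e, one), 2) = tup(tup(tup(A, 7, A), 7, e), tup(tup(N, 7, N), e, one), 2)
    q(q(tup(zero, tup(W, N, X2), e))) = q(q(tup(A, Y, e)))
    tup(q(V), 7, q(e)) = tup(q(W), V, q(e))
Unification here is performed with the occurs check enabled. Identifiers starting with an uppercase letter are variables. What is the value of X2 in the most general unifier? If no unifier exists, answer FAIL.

tup(tup(zero, 7, zero), 7, tup(zero, 7, zero))

Decompose tup/3: tup(N, 7, e) = tup(tup(A, 7, A), 7, e),  tup(X2, e, one) = tup(tup(N, 7, N), e, one),  2 = 2.
Decompose tup/3: N = tup(A, 7, A),  7 = 7,  e = e.
Bind N := tup(A, 7, A); substituting into the 2 remaining equations that mention N gives: tup(X2, e, one) = tup(tup(tup(A, 7, A), 7, tup(A, 7, A)), e, one),  q(q(tup(zero, tup(W, tup(A, 7, A), X2), e))) = q(q(tup(A, Y, e))).
Delete trivial equation 7 = 7.
Delete trivial equation e = e.
Decompose tup/3: X2 = tup(tup(A, 7, A), 7, tup(A, 7, A)),  e = e,  one = one.
Bind X2 := tup(tup(A, 7, A), 7, tup(A, 7, A)); substituting into the one remaining equation that mentions X2 gives: q(q(tup(zero, tup(W, tup(A, 7, A), tup(tup(A, 7, A), 7, tup(A, 7, A))), e))) = q(q(tup(A, Y, e))).
Delete trivial equation e = e.
Delete trivial equation one = one.
Delete trivial equation 2 = 2.
Decompose q/1: q(tup(zero, tup(W, tup(A, 7, A), tup(tup(A, 7, A), 7, tup(A, 7, A))), e)) = q(tup(A, Y, e)).
Decompose q/1: tup(zero, tup(W, tup(A, 7, A), tup(tup(A, 7, A), 7, tup(A, 7, A))), e) = tup(A, Y, e).
Decompose tup/3: zero = A,  tup(W, tup(A, 7, A), tup(tup(A, 7, A), 7, tup(A, 7, A))) = Y,  e = e.
Bind A := zero; substituting into the one remaining equation that mentions A gives: tup(W, tup(zero, 7, zero), tup(tup(zero, 7, zero), 7, tup(zero, 7, zero))) = Y. Substituting into the earlier bindings gives N := tup(zero, 7, zero), X2 := tup(tup(zero, 7, zero), 7, tup(zero, 7, zero)).
Bind Y := tup(W, tup(zero, 7, zero), tup(tup(zero, 7, zero), 7, tup(zero, 7, zero))); no other remaining equation mentions Y.
Delete trivial equation e = e.
Decompose tup/3: q(V) = q(W),  7 = V,  q(e) = q(e).
Decompose q/1: V = W.
Bind V := W; substituting into the one remaining equation that mentions V gives: 7 = W.
Bind W := 7; no other remaining equation mentions W. Substituting into the earlier bindings gives Y := tup(7, tup(zero, 7, zero), tup(tup(zero, 7, zero), 7, tup(zero, 7, zero))), V := 7.
Delete trivial equation q(e) = q(e).
MGU = { N ↦ tup(zero, 7, zero), X2 ↦ tup(tup(zero, 7, zero), 7, tup(zero, 7, zero)), A ↦ zero, Y ↦ tup(7, tup(zero, 7, zero), tup(tup(zero, 7, zero), 7, tup(zero, 7, zero))), V ↦ 7, W ↦ 7 }, so X2 ↦ tup(tup(zero, 7, zero), 7, tup(zero, 7, zero)).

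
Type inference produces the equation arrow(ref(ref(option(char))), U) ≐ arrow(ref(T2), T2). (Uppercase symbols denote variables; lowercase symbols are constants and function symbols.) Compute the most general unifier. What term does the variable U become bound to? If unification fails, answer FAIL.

ref(option(char))

Decompose arrow/2: ref(ref(option(char))) ≐ ref(T2),  U ≐ T2.
Decompose ref/1: ref(option(char)) ≐ T2.
Bind T2 := ref(option(char)); substituting into the remaining equation gives: U ≐ ref(option(char)).
Bind U := ref(option(char)).
MGU = { T2 := ref(option(char)), U := ref(option(char)) }, so U := ref(option(char)).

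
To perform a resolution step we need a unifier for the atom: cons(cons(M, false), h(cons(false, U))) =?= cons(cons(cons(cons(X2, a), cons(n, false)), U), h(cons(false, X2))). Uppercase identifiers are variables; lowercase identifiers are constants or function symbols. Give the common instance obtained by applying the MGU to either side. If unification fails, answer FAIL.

Decompose cons/2: cons(M, false) =?= cons(cons(cons(X2, a), cons(n, false)), U),  h(cons(false, U)) =?= h(cons(false, X2)).
Decompose cons/2: M =?= cons(cons(X2, a), cons(n, false)),  false =?= U.
Bind M := cons(cons(X2, a), cons(n, false)); no other remaining equation mentions M.
Bind U := false; substituting into the remaining equation gives: h(cons(false, false)) =?= h(cons(false, X2)).
Decompose h/1: cons(false, false) =?= cons(false, X2).
Decompose cons/2: false =?= false,  false =?= X2.
Delete trivial equation false =?= false.
Bind X2 := false. Substituting into the earlier binding gives M := cons(cons(false, a), cons(n, false)).
Applying the MGU to either side gives cons(cons(cons(cons(false, a), cons(n, false)), false), h(cons(false, false))).

cons(cons(cons(cons(false, a), cons(n, false)), false), h(cons(false, false)))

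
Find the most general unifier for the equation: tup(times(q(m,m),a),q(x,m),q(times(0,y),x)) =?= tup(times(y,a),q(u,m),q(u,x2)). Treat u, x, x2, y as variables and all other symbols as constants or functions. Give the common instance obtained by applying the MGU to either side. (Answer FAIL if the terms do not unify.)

tup(times(q(m,m),a),q(times(0,q(m,m)),m),q(times(0,q(m,m)),times(0,q(m,m))))

Decompose tup/3: times(q(m,m),a) =?= times(y,a),  q(x,m) =?= q(u,m),  q(times(0,y),x) =?= q(u,x2).
Decompose times/2: q(m,m) =?= y,  a =?= a.
Bind y := q(m,m); substituting into the one remaining equation that mentions y gives: q(times(0,q(m,m)),x) =?= q(u,x2).
Delete trivial equation a =?= a.
Decompose q/2: x =?= u,  m =?= m.
Bind x := u; substituting into the one remaining equation that mentions x gives: q(times(0,q(m,m)),u) =?= q(u,x2).
Delete trivial equation m =?= m.
Decompose q/2: times(0,q(m,m)) =?= u,  u =?= x2.
Bind u := times(0,q(m,m)); substituting into the remaining equation gives: times(0,q(m,m)) =?= x2. Substituting into the earlier binding gives x := times(0,q(m,m)).
Bind x2 := times(0,q(m,m)).
Applying the MGU to either side gives tup(times(q(m,m),a),q(times(0,q(m,m)),m),q(times(0,q(m,m)),times(0,q(m,m)))).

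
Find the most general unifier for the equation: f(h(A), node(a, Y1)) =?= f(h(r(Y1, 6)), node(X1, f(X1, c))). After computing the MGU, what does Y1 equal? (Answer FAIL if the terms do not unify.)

Decompose f/2: h(A) =?= h(r(Y1, 6)),  node(a, Y1) =?= node(X1, f(X1, c)).
Decompose h/1: A =?= r(Y1, 6).
Bind A := r(Y1, 6); no other remaining equation mentions A.
Decompose node/2: a =?= X1,  Y1 =?= f(X1, c).
Bind X1 := a; substituting into the remaining equation gives: Y1 =?= f(a, c).
Bind Y1 := f(a, c). Substituting into the earlier binding gives A := r(f(a, c), 6).
MGU = { A -> r(f(a, c), 6), X1 -> a, Y1 -> f(a, c) }, so Y1 -> f(a, c).

f(a, c)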